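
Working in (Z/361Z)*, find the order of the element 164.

Since 164 ∈ (Z/361Z)^×, its order divides φ(361) = φ(19^2) = 19·(19−1) = 342 = 2 · 3^2 · 19.
Divisors of 342: 1, 2, 3, 6, 9, 18, 19, 38, 57, 114, 171, 342.
Test each divisor d:
164^1 ≡ 164 (mod 361)
164^2 ≡ 182 (mod 361)
164^3 ≡ 246 (mod 361)
164^6 ≡ 229 (mod 361)
164^9 ≡ 18 (mod 361)
164^18 ≡ 324 (mod 361)
164^19 ≡ 69 (mod 361)
164^38 ≡ 68 (mod 361)
164^57 ≡ 360 (mod 361)
164^114 ≡ 1 (mod 361) ✓
So ord_361(164) = 114.

114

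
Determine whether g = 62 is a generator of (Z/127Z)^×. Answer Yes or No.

No

φ(127) = 127 − 1 = 126 = 2 · 3^2 · 7.
It suffices to check that the order of 62 is not a proper divisor of 126: compute 62^(126/q) for q ∈ {2, 3, 7}.
62^63 ≡ 1 (mod 127)  [q = 2: ≡ 1 ✗]
62^42 ≡ 107 (mod 127)  [q = 3: ≢ 1 ✓]
62^18 ≡ 32 (mod 127)  [q = 7: ≢ 1 ✓]
62^63 ≡ 1 shows ord(62) | 63, strictly less than φ(127); not a primitive root.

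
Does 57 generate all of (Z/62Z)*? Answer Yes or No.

φ(62) = φ(2)·φ(31) = 1·30 = 30 = 2 · 3 · 5.
Test 57^(30/q) mod 62 for each prime factor q of 30:
57^15 ≡ 61 (mod 62)  [q = 2: ≢ 1 ✓]
57^10 ≡ 5 (mod 62)  [q = 3: ≢ 1 ✓]
57^6 ≡ 1 (mod 62)  [q = 5: ≡ 1 ✗]
The check at q = 5 fails, so 57 generates a proper subgroup.

No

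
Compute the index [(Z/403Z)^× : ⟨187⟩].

Since 187 ∈ (Z/403Z)^×, its order divides φ(403) = φ(13·31) = (13−1)·(31−1) = 12·30 = 360 = 2^3 · 3^2 · 5.
Divisors of 360: 1, 2, 3, 4, 5, 6, 8, 9, 10, 12, 15, 18, 20, 24, 30, 36, 40, 45, 60, 72, 90, 120, 180, 360.
Evaluate successive powers at the divisors of 360:
187^1 ≡ 187 (mod 403)
187^2 ≡ 311 (mod 403)
187^3 ≡ 125 (mod 403)
187^4 ≡ 1 (mod 403) ✓
So ord_403(187) = 4, hence |⟨187⟩| = 4.
Index = |(Z/403Z)^×| / |⟨187⟩| = 360 / 4 = 90.

90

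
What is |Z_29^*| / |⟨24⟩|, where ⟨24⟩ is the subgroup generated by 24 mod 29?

4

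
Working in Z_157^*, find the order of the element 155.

By Lagrange's theorem, ord_157(155) divides φ(157) = 157 − 1 = 156 = 2^2 · 3 · 13.
Divisors of 156: 1, 2, 3, 4, 6, 12, 13, 26, 39, 52, 78, 156.
Compute 155^d (mod 157) for the divisors d until we hit 1:
155^1 ≡ 155
155^2 ≡ 4
155^3 ≡ 149
155^4 ≡ 16
155^6 ≡ 64
155^12 ≡ 14
155^13 ≡ 129
155^26 ≡ 156
155^39 ≡ 28
155^52 ≡ 1
Therefore the multiplicative order of 155 modulo 157 is 52.

52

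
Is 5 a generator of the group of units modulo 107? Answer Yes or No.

Yes

φ(107) = 107 − 1 = 106 = 2 · 53.
An element g generates (Z/107Z)^× iff g^(106/q) ≢ 1 (mod 107) for each prime q ∈ {2, 53}.
5^53 ≡ 106 (mod 107)  [q = 2: ≢ 1 ✓]
5^2 ≡ 25 (mod 107)  [q = 53: ≢ 1 ✓]
All checks pass, so 5 has order 106 and is a primitive root modulo 107.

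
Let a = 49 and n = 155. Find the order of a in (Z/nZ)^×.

Since 49 ∈ (Z/155Z)^×, its order divides φ(155) = φ(5·31) = (5−1)·(31−1) = 4·30 = 120 = 2^3 · 3 · 5.
Divisors of 120: 1, 2, 3, 4, 5, 6, 8, 10, 12, 15, 20, 24, 30, 40, 60, 120.
Evaluate successive powers at the divisors of 120:
49^1 ≡ 49
49^2 ≡ 76
49^3 ≡ 4
49^4 ≡ 41
49^5 ≡ 149
49^6 ≡ 16
49^8 ≡ 131
49^10 ≡ 36
49^12 ≡ 101
49^15 ≡ 94
49^20 ≡ 56
49^24 ≡ 126
49^30 ≡ 1
The smallest such exponent is 30, so the order of 49 is 30.

30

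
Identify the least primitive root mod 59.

φ(59) = 59 − 1 = 58 = 2 · 29.
Test candidates g = 2, 3, … against the prime factors q ∈ {2, 29} of φ(59): g is a generator iff g^(58/q) ≢ 1 for every such q.
g = 2: 2^29 ≡ 58; 2^2 ≡ 4 — none is 1, so 2 is a primitive root.
The smallest primitive root modulo 59 is 2.

2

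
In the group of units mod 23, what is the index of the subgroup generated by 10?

By Lagrange's theorem, ord_23(10) divides φ(23) = 23 − 1 = 22 = 2 · 11.
Divisors of 22: 1, 2, 11, 22.
Compute 10^d (mod 23) for the divisors d until we hit 1:
10^1 ≡ 10 (mod 23)
10^2 ≡ 8 (mod 23)
10^11 ≡ 22 (mod 23)
10^22 ≡ 1 (mod 23) ✓
So ord_23(10) = 22, hence |⟨10⟩| = 22.
[(Z/23Z)^× : ⟨10⟩] = 22/22 = 1.

1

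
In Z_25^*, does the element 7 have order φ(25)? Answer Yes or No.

φ(25) = φ(5^2) = 5·(5−1) = 20 = 2^2 · 5.
It suffices to check that the order of 7 is not a proper divisor of 20: compute 7^(20/q) for q ∈ {2, 5}.
7^10 ≡ 24 (mod 25)  [q = 2: ≢ 1 ✓]
7^4 ≡ 1 (mod 25)  [q = 5: ≡ 1 ✗]
7^4 ≡ 1 shows ord(7) | 4, strictly less than φ(25); not a primitive root.

No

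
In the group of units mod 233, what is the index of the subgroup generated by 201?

ord(201) | φ(233) = 233 − 1 = 232 = 2^3 · 29.
Divisors of 232: 1, 2, 4, 8, 29, 58, 116, 232.
Compute 201^d (mod 233) for the divisors d until we hit 1:
201^1 ≡ 201
201^2 ≡ 92
201^4 ≡ 76
201^8 ≡ 184
201^29 ≡ 232
201^58 ≡ 1
Thus |⟨201⟩| = ord(201) = 58.
[(Z/233Z)^× : ⟨201⟩] = 232/58 = 4.

4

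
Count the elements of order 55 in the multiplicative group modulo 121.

40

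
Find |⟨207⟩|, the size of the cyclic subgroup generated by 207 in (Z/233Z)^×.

116

ord(207) | φ(233) = 233 − 1 = 232 = 2^3 · 29.
Divisors of 232: 1, 2, 4, 8, 29, 58, 116, 232.
Check 207^d mod 233 for each divisor in increasing order:
207^1 ≡ 207 (mod 233)
207^2 ≡ 210 (mod 233)
207^4 ≡ 63 (mod 233)
207^8 ≡ 8 (mod 233)
207^29 ≡ 144 (mod 233)
207^58 ≡ 232 (mod 233)
207^116 ≡ 1 (mod 233) ✓
The smallest such exponent is 116, so the order of 207 is 116.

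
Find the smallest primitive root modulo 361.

2

φ(361) = φ(19^2) = 19·(19−1) = 342 = 2 · 3^2 · 19.
Test candidates g = 2, 3, … against the prime factors q ∈ {2, 3, 19} of φ(361): g is a generator iff g^(342/q) ≢ 1 for every such q.
g = 2: 2^171 ≡ 360; 2^114 ≡ 292; 2^18 ≡ 58 — none is 1, so 2 is a primitive root.
The smallest primitive root modulo 361 is 2.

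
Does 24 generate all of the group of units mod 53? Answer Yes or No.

φ(53) = 53 − 1 = 52 = 2^2 · 13.
It suffices to check that the order of 24 is not a proper divisor of 52: compute 24^(52/q) for q ∈ {2, 13}.
24^26 ≡ 1 (mod 53)  [q = 2: ≡ 1 ✗]
24^4 ≡ 49 (mod 53)  [q = 13: ≢ 1 ✓]
Since 24^26 ≡ 1, the order of 24 divides 26 < 52, so 24 is not a primitive root.

No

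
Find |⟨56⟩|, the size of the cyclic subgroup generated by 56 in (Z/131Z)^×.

130

Since 56 ∈ (Z/131Z)^×, its order divides φ(131) = 131 − 1 = 130 = 2 · 5 · 13.
Divisors of 130: 1, 2, 5, 10, 13, 26, 65, 130.
Evaluate successive powers at the divisors of 130:
56^1 ≡ 56
56^2 ≡ 123
56^5 ≡ 47
56^10 ≡ 113
56^13 ≡ 73
56^26 ≡ 89
56^65 ≡ 130
56^130 ≡ 1
The smallest such exponent is 130, so the order of 56 is 130.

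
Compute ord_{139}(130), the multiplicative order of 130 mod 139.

By Lagrange's theorem, ord_139(130) divides φ(139) = 139 − 1 = 138 = 2 · 3 · 23.
Divisors of 138: 1, 2, 3, 6, 23, 46, 69, 138.
Test each divisor d:
130^1 ≡ 130
130^2 ≡ 81
130^3 ≡ 105
130^6 ≡ 44
130^23 ≡ 97
130^46 ≡ 96
130^69 ≡ 138
130^138 ≡ 1
So ord_139(130) = 138.

138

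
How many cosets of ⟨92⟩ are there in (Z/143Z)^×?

24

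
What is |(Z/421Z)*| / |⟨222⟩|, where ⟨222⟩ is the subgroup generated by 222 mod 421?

6

Since 222 ∈ (Z/421Z)^×, its order divides φ(421) = 421 − 1 = 420 = 2^2 · 3 · 5 · 7.
Divisors of 420: 1, 2, 3, 4, 5, 6, 7, 10, 12, 14, 15, 20, 21, 28, 30, 35, 42, 60, 70, 84, 105, 140, 210, 420.
Test each divisor d:
222^1 ≡ 222 (mod 421)
222^2 ≡ 27 (mod 421)
222^3 ≡ 100 (mod 421)
222^4 ≡ 308 (mod 421)
222^5 ≡ 174 (mod 421)
222^6 ≡ 317 (mod 421)
222^7 ≡ 67 (mod 421)
222^10 ≡ 385 (mod 421)
222^12 ≡ 291 (mod 421)
222^14 ≡ 279 (mod 421)
222^15 ≡ 51 (mod 421)
222^20 ≡ 33 (mod 421)
222^21 ≡ 169 (mod 421)
222^28 ≡ 377 (mod 421)
222^30 ≡ 75 (mod 421)
222^35 ≡ 420 (mod 421)
222^42 ≡ 354 (mod 421)
222^60 ≡ 152 (mod 421)
222^70 ≡ 1 (mod 421) ✓
So ord_421(222) = 70, hence |⟨222⟩| = 70.
Index = |(Z/421Z)^×| / |⟨222⟩| = 420 / 70 = 6.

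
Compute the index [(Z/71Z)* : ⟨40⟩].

2

Since 40 ∈ (Z/71Z)^×, its order divides φ(71) = 71 − 1 = 70 = 2 · 5 · 7.
Divisors of 70: 1, 2, 5, 7, 10, 14, 35, 70.
Evaluate successive powers at the divisors of 70:
40^1 ≡ 40 (mod 71)
40^2 ≡ 38 (mod 71)
40^5 ≡ 37 (mod 71)
40^7 ≡ 57 (mod 71)
40^10 ≡ 20 (mod 71)
40^14 ≡ 54 (mod 71)
40^35 ≡ 1 (mod 71) ✓
So ord_71(40) = 35, hence |⟨40⟩| = 35.
Index = |(Z/71Z)^×| / |⟨40⟩| = 70 / 35 = 2.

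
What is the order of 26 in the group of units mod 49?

42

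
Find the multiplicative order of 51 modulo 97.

32

By Lagrange's theorem, ord_97(51) divides φ(97) = 97 − 1 = 96 = 2^5 · 3.
Divisors of 96: 1, 2, 3, 4, 6, 8, 12, 16, 24, 32, 48, 96.
Check 51^d mod 97 for each divisor in increasing order:
51^1 ≡ 51 (mod 97)
51^2 ≡ 79 (mod 97)
51^3 ≡ 52 (mod 97)
51^4 ≡ 33 (mod 97)
51^6 ≡ 85 (mod 97)
51^8 ≡ 22 (mod 97)
51^12 ≡ 47 (mod 97)
51^16 ≡ 96 (mod 97)
51^24 ≡ 75 (mod 97)
51^32 ≡ 1 (mod 97) ✓
Hence ord(51) = 32.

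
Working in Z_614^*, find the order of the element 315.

34

ord(315) | φ(614) = φ(2)·φ(307) = 1·306 = 306 = 2 · 3^2 · 17.
Divisors of 306: 1, 2, 3, 6, 9, 17, 18, 34, 51, 102, 153, 306.
Evaluate successive powers at the divisors of 306:
315^1 ≡ 315 (mod 614)
315^2 ≡ 371 (mod 614)
315^3 ≡ 205 (mod 614)
315^6 ≡ 273 (mod 614)
315^9 ≡ 91 (mod 614)
315^17 ≡ 613 (mod 614)
315^18 ≡ 299 (mod 614)
315^34 ≡ 1 (mod 614) ✓
Therefore the multiplicative order of 315 modulo 614 is 34.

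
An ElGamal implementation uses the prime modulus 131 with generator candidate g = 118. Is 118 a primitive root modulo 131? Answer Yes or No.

Yes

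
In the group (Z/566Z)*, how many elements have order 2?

φ(566) = φ(2)·φ(283) = 1·282 = 282 = 2 · 3 · 47.
(Z/566Z)^× is cyclic (|G| = 282); a cyclic group of order m has exactly φ(d) elements of each order d | m, and none otherwise.
2 | 282, and φ(2) = 2 − 1 = 1.

1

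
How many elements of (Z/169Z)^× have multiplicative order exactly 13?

φ(169) = φ(13^2) = 13·(13−1) = 156 = 2^2 · 3 · 13.
Since (Z/169Z)^× is cyclic of order 156, the number of elements of order d is φ(d) when d | 156 and 0 otherwise.
13 | 156, and φ(13) = 13 − 1 = 12.

12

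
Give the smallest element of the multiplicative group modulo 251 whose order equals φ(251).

6

φ(251) = 251 − 1 = 250 = 2 · 5^3.
g is a primitive root iff g^(250/q) ≢ 1 (mod 251) for each prime q ∈ {2, 5}.
g = 2: 2^125 ≡ 250; 2^50 ≡ 1 — hits 1, so not a primitive root.
g = 3: 3^125 ≡ 1 — hits 1, so not a primitive root.
g = 4: 4^125 ≡ 1 — hits 1, so not a primitive root.
g = 5: 5^125 ≡ 1 — hits 1, so not a primitive root.
g = 6: 6^125 ≡ 250; 6^50 ≡ 219 — none is 1, so 6 is a primitive root.
Hence the least primitive root of 251 is 6.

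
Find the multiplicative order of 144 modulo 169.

13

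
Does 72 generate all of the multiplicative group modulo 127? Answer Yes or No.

φ(127) = 127 − 1 = 126 = 2 · 3^2 · 7.
It suffices to check that the order of 72 is not a proper divisor of 126: compute 72^(126/q) for q ∈ {2, 3, 7}.
72^63 ≡ 1 (mod 127)  [q = 2: ≡ 1 ✗]
72^42 ≡ 19 (mod 127)  [q = 3: ≢ 1 ✓]
72^18 ≡ 4 (mod 127)  [q = 7: ≢ 1 ✓]
The check at q = 2 fails, so 72 generates a proper subgroup.

No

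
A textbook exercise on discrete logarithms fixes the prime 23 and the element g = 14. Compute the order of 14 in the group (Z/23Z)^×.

22

Since 14 ∈ (Z/23Z)^×, its order divides φ(23) = 23 − 1 = 22 = 2 · 11.
Divisors of 22: 1, 2, 11, 22.
Compute 14^d (mod 23) for the divisors d until we hit 1:
14^1 ≡ 14 (mod 23)
14^2 ≡ 12 (mod 23)
14^11 ≡ 22 (mod 23)
14^22 ≡ 1 (mod 23) ✓
Hence ord(14) = 22.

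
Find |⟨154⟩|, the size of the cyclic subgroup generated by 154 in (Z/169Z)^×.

156

Since 154 ∈ (Z/169Z)^×, its order divides φ(169) = φ(13^2) = 13·(13−1) = 156 = 2^2 · 3 · 13.
Divisors of 156: 1, 2, 3, 4, 6, 12, 13, 26, 39, 52, 78, 156.
Check 154^d mod 169 for each divisor in increasing order:
154^1 ≡ 154 (mod 169)
154^2 ≡ 56 (mod 169)
154^3 ≡ 5 (mod 169)
154^4 ≡ 94 (mod 169)
154^6 ≡ 25 (mod 169)
154^12 ≡ 118 (mod 169)
154^13 ≡ 89 (mod 169)
154^26 ≡ 147 (mod 169)
154^39 ≡ 70 (mod 169)
154^52 ≡ 146 (mod 169)
154^78 ≡ 168 (mod 169)
154^156 ≡ 1 (mod 169) ✓
Therefore the multiplicative order of 154 modulo 169 is 156.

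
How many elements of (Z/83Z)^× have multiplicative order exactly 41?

40

φ(83) = 83 − 1 = 82 = 2 · 41.
In a cyclic group of order 82, there are φ(d) elements of order d for each divisor d of 82, and zero for non-divisors.
41 | 82, and φ(41) = 41 − 1 = 40.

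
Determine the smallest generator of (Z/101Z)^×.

φ(101) = 101 − 1 = 100 = 2^2 · 5^2.
Test candidates g = 2, 3, … against the prime factors q ∈ {2, 5} of φ(101): g is a generator iff g^(100/q) ≢ 1 for every such q.
g = 2: 2^50 ≡ 100; 2^20 ≡ 95 — none is 1, so 2 is a primitive root.
So 2 is the smallest generator of (Z/101Z)^×.

2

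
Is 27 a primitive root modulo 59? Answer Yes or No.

φ(59) = 59 − 1 = 58 = 2 · 29.
27 is a primitive root mod 59 iff 27^(φ(59)/q) ≢ 1 for every prime q | φ(59), i.e. q ∈ {2, 29}.
27^29 ≡ 1 (mod 59)  [q = 2: ≡ 1 ✗]
27^2 ≡ 21 (mod 59)  [q = 29: ≢ 1 ✓]
27^29 ≡ 1 shows ord(27) | 29, strictly less than φ(59); not a primitive root.

No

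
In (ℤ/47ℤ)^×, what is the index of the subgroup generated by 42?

Since 42 ∈ (Z/47Z)^×, its order divides φ(47) = 47 − 1 = 46 = 2 · 23.
Divisors of 46: 1, 2, 23, 46.
Test each divisor d:
42^1 ≡ 42 (mod 47)
42^2 ≡ 25 (mod 47)
42^23 ≡ 1 (mod 47) ✓
Thus |⟨42⟩| = ord(42) = 23.
The index is φ(47) / ord(42) = 46 / 23 = 2.

2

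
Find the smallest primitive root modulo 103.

5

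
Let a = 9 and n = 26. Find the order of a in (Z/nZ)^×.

3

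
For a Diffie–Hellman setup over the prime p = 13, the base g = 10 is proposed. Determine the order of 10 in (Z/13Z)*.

The order of 10 must divide φ(13) = 13 − 1 = 12 = 2^2 · 3.
Divisors of 12: 1, 2, 3, 4, 6, 12.
Test each divisor d:
10^1 ≡ 10 (mod 13)
10^2 ≡ 9 (mod 13)
10^3 ≡ 12 (mod 13)
10^4 ≡ 3 (mod 13)
10^6 ≡ 1 (mod 13) ✓
Therefore the multiplicative order of 10 modulo 13 is 6.

6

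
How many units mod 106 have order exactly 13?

12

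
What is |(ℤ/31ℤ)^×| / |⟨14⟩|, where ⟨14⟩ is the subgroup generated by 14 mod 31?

2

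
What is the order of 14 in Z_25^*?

By Lagrange's theorem, ord_25(14) divides φ(25) = φ(5^2) = 5·(5−1) = 20 = 2^2 · 5.
Divisors of 20: 1, 2, 4, 5, 10, 20.
Test each divisor d:
14^1 ≡ 14 (mod 25)
14^2 ≡ 21 (mod 25)
14^4 ≡ 16 (mod 25)
14^5 ≡ 24 (mod 25)
14^10 ≡ 1 (mod 25) ✓
The smallest such exponent is 10, so the order of 14 is 10.

10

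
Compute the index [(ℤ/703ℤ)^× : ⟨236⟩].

54

ord(236) | φ(703) = φ(19·37) = (19−1)·(37−1) = 18·36 = 648 = 2^3 · 3^4.
Divisors of 648: 1, 2, 3, 4, 6, 8, 9, 12, 18, 24, 27, 36, 54, 72, 81, 108, 162, 216, 324, 648.
Compute 236^d (mod 703) for the divisors d until we hit 1:
236^1 ≡ 236 (mod 703)
236^2 ≡ 159 (mod 703)
236^3 ≡ 265 (mod 703)
236^4 ≡ 676 (mod 703)
236^6 ≡ 628 (mod 703)
236^8 ≡ 26 (mod 703)
236^9 ≡ 512 (mod 703)
236^12 ≡ 1 (mod 703) ✓
Thus |⟨236⟩| = ord(236) = 12.
[(Z/703Z)^× : ⟨236⟩] = 648/12 = 54.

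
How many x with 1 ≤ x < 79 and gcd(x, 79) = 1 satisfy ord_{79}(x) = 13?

12

φ(79) = 79 − 1 = 78 = 2 · 3 · 13.
(Z/79Z)^× is cyclic (|G| = 78); a cyclic group of order m has exactly φ(d) elements of each order d | m, and none otherwise.
13 | 78, and φ(13) = 13 − 1 = 12.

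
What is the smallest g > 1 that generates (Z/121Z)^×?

φ(121) = φ(11^2) = 11·(11−1) = 110 = 2 · 5 · 11.
Test candidates g = 2, 3, … against the prime factors q ∈ {2, 5, 11} of φ(121): g is a generator iff g^(110/q) ≢ 1 for every such q.
g = 2: 2^55 ≡ 120; 2^22 ≡ 81; 2^10 ≡ 56 — none is 1, so 2 is a primitive root.
Hence the least primitive root of 121 is 2.

2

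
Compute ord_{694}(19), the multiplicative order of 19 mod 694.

346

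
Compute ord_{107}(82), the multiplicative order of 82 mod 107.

106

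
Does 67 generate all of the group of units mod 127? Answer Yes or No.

Yes

φ(127) = 127 − 1 = 126 = 2 · 3^2 · 7.
It suffices to check that the order of 67 is not a proper divisor of 126: compute 67^(126/q) for q ∈ {2, 3, 7}.
67^63 ≡ 126 (mod 127)  [q = 2: ≢ 1 ✓]
67^42 ≡ 107 (mod 127)  [q = 3: ≢ 1 ✓]
67^18 ≡ 4 (mod 127)  [q = 7: ≢ 1 ✓]
None equal 1, so ord_127(67) = 126: 67 is a primitive root.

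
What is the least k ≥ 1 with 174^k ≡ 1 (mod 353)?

ord(174) | φ(353) = 353 − 1 = 352 = 2^5 · 11.
Divisors of 352: 1, 2, 4, 8, 11, 16, 22, 32, 44, 88, 176, 352.
Evaluate successive powers at the divisors of 352:
174^1 ≡ 174 (mod 353)
174^2 ≡ 271 (mod 353)
174^4 ≡ 17 (mod 353)
174^8 ≡ 289 (mod 353)
174^11 ≡ 294 (mod 353)
174^16 ≡ 213 (mod 353)
174^22 ≡ 304 (mod 353)
174^32 ≡ 185 (mod 353)
174^44 ≡ 283 (mod 353)
174^88 ≡ 311 (mod 353)
174^176 ≡ 352 (mod 353)
174^352 ≡ 1 (mod 353) ✓
Therefore the multiplicative order of 174 modulo 353 is 352.

352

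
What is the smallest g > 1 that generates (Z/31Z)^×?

φ(31) = 31 − 1 = 30 = 2 · 3 · 5.
g is a primitive root iff g^(30/q) ≢ 1 (mod 31) for each prime q ∈ {2, 3, 5}.
g = 2: 2^15 ≡ 1 — hits 1, so not a primitive root.
g = 3: 3^15 ≡ 30; 3^10 ≡ 25; 3^6 ≡ 16 — none is 1, so 3 is a primitive root.
So 3 is the smallest generator of (Z/31Z)^×.

3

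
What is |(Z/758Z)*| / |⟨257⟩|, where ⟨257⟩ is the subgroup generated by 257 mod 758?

2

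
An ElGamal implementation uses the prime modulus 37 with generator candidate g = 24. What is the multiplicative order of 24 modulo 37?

36

Since 24 ∈ (Z/37Z)^×, its order divides φ(37) = 37 − 1 = 36 = 2^2 · 3^2.
Divisors of 36: 1, 2, 3, 4, 6, 9, 12, 18, 36.
Check 24^d mod 37 for each divisor in increasing order:
24^1 ≡ 24 (mod 37)
24^2 ≡ 21 (mod 37)
24^3 ≡ 23 (mod 37)
24^4 ≡ 34 (mod 37)
24^6 ≡ 11 (mod 37)
24^9 ≡ 31 (mod 37)
24^12 ≡ 10 (mod 37)
24^18 ≡ 36 (mod 37)
24^36 ≡ 1 (mod 37) ✓
Hence ord(24) = 36.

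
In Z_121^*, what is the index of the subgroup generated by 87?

Since 87 ∈ (Z/121Z)^×, its order divides φ(121) = φ(11^2) = 11·(11−1) = 110 = 2 · 5 · 11.
Divisors of 110: 1, 2, 5, 10, 11, 22, 55, 110.
Test each divisor d:
87^1 ≡ 87
87^2 ≡ 67
87^5 ≡ 76
87^10 ≡ 89
87^11 ≡ 120
87^22 ≡ 1
The order of 87 is 22, so the subgroup it generates has 22 elements.
Index = |(Z/121Z)^×| / |⟨87⟩| = 110 / 22 = 5.

5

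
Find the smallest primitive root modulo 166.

φ(166) = φ(2)·φ(83) = 1·82 = 82 = 2 · 41.
g is a primitive root iff g^(82/q) ≢ 1 (mod 166) for each prime q ∈ {2, 41}.
g = 2: gcd(2, 166) = 2 > 1, not a unit — skip.
g = 3: 3^41 ≡ 1 — hits 1, so not a primitive root.
g = 4: gcd(4, 166) = 2 > 1, not a unit — skip.
g = 5: 5^41 ≡ 165; 5^2 ≡ 25 — none is 1, so 5 is a primitive root.
Hence the least primitive root of 166 is 5.

5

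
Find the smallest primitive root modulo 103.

5

φ(103) = 103 − 1 = 102 = 2 · 3 · 17.
g is a primitive root iff g^(102/q) ≢ 1 (mod 103) for each prime q ∈ {2, 3, 17}.
g = 2: 2^51 ≡ 1 — hits 1, so not a primitive root.
g = 3: 3^51 ≡ 102; 3^34 ≡ 1 — hits 1, so not a primitive root.
g = 4: 4^51 ≡ 1 — hits 1, so not a primitive root.
g = 5: 5^51 ≡ 102; 5^34 ≡ 56; 5^6 ≡ 72 — none is 1, so 5 is a primitive root.
So 5 is the smallest generator of (Z/103Z)^×.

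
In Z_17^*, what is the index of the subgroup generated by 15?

2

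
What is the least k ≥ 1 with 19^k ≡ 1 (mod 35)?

6

By Lagrange's theorem, ord_35(19) divides φ(35) = φ(5·7) = (5−1)·(7−1) = 4·6 = 24 = 2^3 · 3.
Divisors of 24: 1, 2, 3, 4, 6, 8, 12, 24.
Evaluate successive powers at the divisors of 24:
19^1 ≡ 19
19^2 ≡ 11
19^3 ≡ 34
19^4 ≡ 16
19^6 ≡ 1
The smallest such exponent is 6, so the order of 19 is 6.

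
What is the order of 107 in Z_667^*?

154

ord(107) | φ(667) = φ(23·29) = (23−1)·(29−1) = 22·28 = 616 = 2^3 · 7 · 11.
Divisors of 616: 1, 2, 4, 7, 8, 11, 14, 22, 28, 44, 56, 77, 88, 154, 308, 616.
Check 107^d mod 667 for each divisor in increasing order:
107^1 ≡ 107 (mod 667)
107^2 ≡ 110 (mod 667)
107^4 ≡ 94 (mod 667)
107^7 ≡ 494 (mod 667)
107^8 ≡ 165 (mod 667)
107^11 ≡ 413 (mod 667)
107^14 ≡ 581 (mod 667)
107^22 ≡ 484 (mod 667)
107^28 ≡ 59 (mod 667)
107^44 ≡ 139 (mod 667)
107^56 ≡ 146 (mod 667)
107^77 ≡ 436 (mod 667)
107^88 ≡ 645 (mod 667)
107^154 ≡ 1 (mod 667) ✓
Hence ord(107) = 154.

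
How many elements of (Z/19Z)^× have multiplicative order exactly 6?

2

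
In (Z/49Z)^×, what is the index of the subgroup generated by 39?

2

The order of 39 must divide φ(49) = φ(7^2) = 7·(7−1) = 42 = 2 · 3 · 7.
Divisors of 42: 1, 2, 3, 6, 7, 14, 21, 42.
Check 39^d mod 49 for each divisor in increasing order:
39^1 ≡ 39
39^2 ≡ 2
39^3 ≡ 29
39^6 ≡ 8
39^7 ≡ 18
39^14 ≡ 30
39^21 ≡ 1
Thus |⟨39⟩| = ord(39) = 21.
[(Z/49Z)^× : ⟨39⟩] = 42/21 = 2.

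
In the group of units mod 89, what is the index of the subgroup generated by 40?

2

The order of 40 must divide φ(89) = 89 − 1 = 88 = 2^3 · 11.
Divisors of 88: 1, 2, 4, 8, 11, 22, 44, 88.
Evaluate successive powers at the divisors of 88:
40^1 ≡ 40
40^2 ≡ 87
40^4 ≡ 4
40^8 ≡ 16
40^11 ≡ 55
40^22 ≡ 88
40^44 ≡ 1
The order of 40 is 44, so the subgroup it generates has 44 elements.
The index is φ(89) / ord(40) = 88 / 44 = 2.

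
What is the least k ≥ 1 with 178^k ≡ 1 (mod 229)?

ord(178) | φ(229) = 229 − 1 = 228 = 2^2 · 3 · 19.
Divisors of 228: 1, 2, 3, 4, 6, 12, 19, 38, 57, 76, 114, 228.
Evaluate successive powers at the divisors of 228:
178^1 ≡ 178 (mod 229)
178^2 ≡ 82 (mod 229)
178^3 ≡ 169 (mod 229)
178^4 ≡ 83 (mod 229)
178^6 ≡ 165 (mod 229)
178^12 ≡ 203 (mod 229)
178^19 ≡ 95 (mod 229)
178^38 ≡ 94 (mod 229)
178^57 ≡ 228 (mod 229)
178^76 ≡ 134 (mod 229)
178^114 ≡ 1 (mod 229) ✓
Hence ord(178) = 114.

114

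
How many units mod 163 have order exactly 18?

6

φ(163) = 163 − 1 = 162 = 2 · 3^4.
In a cyclic group of order 162, there are φ(d) elements of order d for each divisor d of 162, and zero for non-divisors.
18 = 2 · 3^2 divides 162, and φ(18) = 6.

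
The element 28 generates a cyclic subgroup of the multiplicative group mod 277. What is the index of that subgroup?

By Lagrange's theorem, ord_277(28) divides φ(277) = 277 − 1 = 276 = 2^2 · 3 · 23.
Divisors of 276: 1, 2, 3, 4, 6, 12, 23, 46, 69, 92, 138, 276.
Check 28^d mod 277 for each divisor in increasing order:
28^1 ≡ 28 (mod 277)
28^2 ≡ 230 (mod 277)
28^3 ≡ 69 (mod 277)
28^4 ≡ 270 (mod 277)
28^6 ≡ 52 (mod 277)
28^12 ≡ 211 (mod 277)
28^23 ≡ 116 (mod 277)
28^46 ≡ 160 (mod 277)
28^69 ≡ 1 (mod 277) ✓
So ord_277(28) = 69, hence |⟨28⟩| = 69.
[(Z/277Z)^× : ⟨28⟩] = 276/69 = 4.

4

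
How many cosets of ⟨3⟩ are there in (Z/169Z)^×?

The order of 3 must divide φ(169) = φ(13^2) = 13·(13−1) = 156 = 2^2 · 3 · 13.
Divisors of 156: 1, 2, 3, 4, 6, 12, 13, 26, 39, 52, 78, 156.
Compute 3^d (mod 169) for the divisors d until we hit 1:
3^1 ≡ 3 (mod 169)
3^2 ≡ 9 (mod 169)
3^3 ≡ 27 (mod 169)
3^4 ≡ 81 (mod 169)
3^6 ≡ 53 (mod 169)
3^12 ≡ 105 (mod 169)
3^13 ≡ 146 (mod 169)
3^26 ≡ 22 (mod 169)
3^39 ≡ 1 (mod 169) ✓
Thus |⟨3⟩| = ord(3) = 39.
The index is φ(169) / ord(3) = 156 / 39 = 4.

4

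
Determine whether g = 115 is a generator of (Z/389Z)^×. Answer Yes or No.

φ(389) = 389 − 1 = 388 = 2^2 · 97.
It suffices to check that the order of 115 is not a proper divisor of 388: compute 115^(388/q) for q ∈ {2, 97}.
115^194 ≡ 388 (mod 389)  [q = 2: ≢ 1 ✓]
115^4 ≡ 1 (mod 389)  [q = 97: ≡ 1 ✗]
The check at q = 97 fails, so 115 generates a proper subgroup.

No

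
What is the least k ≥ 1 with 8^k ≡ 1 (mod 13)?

4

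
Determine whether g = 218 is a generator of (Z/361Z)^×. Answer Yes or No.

No

φ(361) = φ(19^2) = 19·(19−1) = 342 = 2 · 3^2 · 19.
Test 218^(342/q) mod 361 for each prime factor q of 342:
218^171 ≡ 1 (mod 361)  [q = 2: ≡ 1 ✗]
218^114 ≡ 68 (mod 361)  [q = 3: ≢ 1 ✓]
218^18 ≡ 20 (mod 361)  [q = 19: ≢ 1 ✓]
The check at q = 2 fails, so 218 generates a proper subgroup.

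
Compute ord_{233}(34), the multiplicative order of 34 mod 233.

232

The order of 34 must divide φ(233) = 233 − 1 = 232 = 2^3 · 29.
Divisors of 232: 1, 2, 4, 8, 29, 58, 116, 232.
Evaluate successive powers at the divisors of 232:
34^1 ≡ 34 (mod 233)
34^2 ≡ 224 (mod 233)
34^4 ≡ 81 (mod 233)
34^8 ≡ 37 (mod 233)
34^29 ≡ 97 (mod 233)
34^58 ≡ 89 (mod 233)
34^116 ≡ 232 (mod 233)
34^232 ≡ 1 (mod 233) ✓
So ord_233(34) = 232.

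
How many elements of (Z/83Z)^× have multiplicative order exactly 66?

0

φ(83) = 83 − 1 = 82 = 2 · 41.
Since (Z/83Z)^× is cyclic of order 82, the number of elements of order d is φ(d) when d | 82 and 0 otherwise.
66 does not divide 82, so no element of (Z/83Z)^× has order 66.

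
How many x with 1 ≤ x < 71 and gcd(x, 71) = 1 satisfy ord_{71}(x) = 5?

4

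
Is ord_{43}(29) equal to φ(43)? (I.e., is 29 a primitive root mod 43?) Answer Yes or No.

Yes

φ(43) = 43 − 1 = 42 = 2 · 3 · 7.
An element g generates (Z/43Z)^× iff g^(42/q) ≢ 1 (mod 43) for each prime q ∈ {2, 3, 7}.
29^21 ≡ 42 (mod 43)  [q = 2: ≢ 1 ✓]
29^14 ≡ 6 (mod 43)  [q = 3: ≢ 1 ✓]
29^6 ≡ 21 (mod 43)  [q = 7: ≢ 1 ✓]
None equal 1, so ord_43(29) = 42: 29 is a primitive root.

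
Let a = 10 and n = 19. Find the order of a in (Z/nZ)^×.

18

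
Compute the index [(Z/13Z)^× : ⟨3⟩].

4

By Lagrange's theorem, ord_13(3) divides φ(13) = 13 − 1 = 12 = 2^2 · 3.
Divisors of 12: 1, 2, 3, 4, 6, 12.
Evaluate successive powers at the divisors of 12:
3^1 ≡ 3
3^2 ≡ 9
3^3 ≡ 1
So ord_13(3) = 3, hence |⟨3⟩| = 3.
Index = |(Z/13Z)^×| / |⟨3⟩| = 12 / 3 = 4.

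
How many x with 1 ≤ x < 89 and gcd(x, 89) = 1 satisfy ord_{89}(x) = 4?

2

φ(89) = 89 − 1 = 88 = 2^3 · 11.
In a cyclic group of order 88, there are φ(d) elements of order d for each divisor d of 88, and zero for non-divisors.
4 = 2^2 divides 88, and φ(4) = 2.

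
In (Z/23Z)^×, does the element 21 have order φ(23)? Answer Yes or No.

φ(23) = 23 − 1 = 22 = 2 · 11.
Test 21^(22/q) mod 23 for each prime factor q of 22:
21^11 ≡ 22 (mod 23)  [q = 2: ≢ 1 ✓]
21^2 ≡ 4 (mod 23)  [q = 11: ≢ 1 ✓]
Every test exponent gives a nontrivial residue, hence 21 generates the full group.

Yes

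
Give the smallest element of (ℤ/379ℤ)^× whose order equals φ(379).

φ(379) = 379 − 1 = 378 = 2 · 3^3 · 7.
g is a primitive root iff g^(378/q) ≢ 1 (mod 379) for each prime q ∈ {2, 3, 7}.
g = 2: 2^189 ≡ 378; 2^126 ≡ 327; 2^54 ≡ 125 — none is 1, so 2 is a primitive root.
The smallest primitive root modulo 379 is 2.

2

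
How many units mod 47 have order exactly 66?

0

φ(47) = 47 − 1 = 46 = 2 · 23.
Since (Z/47Z)^× is cyclic of order 46, the number of elements of order d is φ(d) when d | 46 and 0 otherwise.
66 does not divide 46, so no element of (Z/47Z)^× has order 66.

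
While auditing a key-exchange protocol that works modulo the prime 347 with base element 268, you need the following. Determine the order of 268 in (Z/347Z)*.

By Lagrange's theorem, ord_347(268) divides φ(347) = 347 − 1 = 346 = 2 · 173.
Divisors of 346: 1, 2, 173, 346.
Evaluate successive powers at the divisors of 346:
268^1 ≡ 268 (mod 347)
268^2 ≡ 342 (mod 347)
268^173 ≡ 1 (mod 347) ✓
The smallest such exponent is 173, so the order of 268 is 173.

173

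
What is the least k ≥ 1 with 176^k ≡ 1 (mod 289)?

272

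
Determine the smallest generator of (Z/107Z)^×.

2

φ(107) = 107 − 1 = 106 = 2 · 53.
g is a primitive root iff g^(106/q) ≢ 1 (mod 107) for each prime q ∈ {2, 53}.
g = 2: 2^53 ≡ 106; 2^2 ≡ 4 — none is 1, so 2 is a primitive root.
Hence the least primitive root of 107 is 2.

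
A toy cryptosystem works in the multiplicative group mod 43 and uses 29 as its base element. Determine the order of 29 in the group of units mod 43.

ord(29) | φ(43) = 43 − 1 = 42 = 2 · 3 · 7.
Divisors of 42: 1, 2, 3, 6, 7, 14, 21, 42.
Evaluate successive powers at the divisors of 42:
29^1 ≡ 29 (mod 43)
29^2 ≡ 24 (mod 43)
29^3 ≡ 8 (mod 43)
29^6 ≡ 21 (mod 43)
29^7 ≡ 7 (mod 43)
29^14 ≡ 6 (mod 43)
29^21 ≡ 42 (mod 43)
29^42 ≡ 1 (mod 43) ✓
Therefore the multiplicative order of 29 modulo 43 is 42.

42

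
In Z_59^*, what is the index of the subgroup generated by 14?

1

The order of 14 must divide φ(59) = 59 − 1 = 58 = 2 · 29.
Divisors of 58: 1, 2, 29, 58.
Evaluate successive powers at the divisors of 58:
14^1 ≡ 14 (mod 59)
14^2 ≡ 19 (mod 59)
14^29 ≡ 58 (mod 59)
14^58 ≡ 1 (mod 59) ✓
So ord_59(14) = 58, hence |⟨14⟩| = 58.
The index is φ(59) / ord(14) = 58 / 58 = 1.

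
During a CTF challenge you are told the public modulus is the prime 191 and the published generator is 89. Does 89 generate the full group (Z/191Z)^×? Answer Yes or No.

Yes

φ(191) = 191 − 1 = 190 = 2 · 5 · 19.
Test 89^(190/q) mod 191 for each prime factor q of 190:
89^95 ≡ 190 (mod 191)  [q = 2: ≢ 1 ✓]
89^38 ≡ 109 (mod 191)  [q = 5: ≢ 1 ✓]
89^10 ≡ 154 (mod 191)  [q = 19: ≢ 1 ✓]
None equal 1, so ord_191(89) = 190: 89 is a primitive root.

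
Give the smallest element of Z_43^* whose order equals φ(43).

3

φ(43) = 43 − 1 = 42 = 2 · 3 · 7.
g is a primitive root iff g^(42/q) ≢ 1 (mod 43) for each prime q ∈ {2, 3, 7}.
g = 2: 2^21 ≡ 42; 2^14 ≡ 1 — hits 1, so not a primitive root.
g = 3: 3^21 ≡ 42; 3^14 ≡ 36; 3^6 ≡ 41 — none is 1, so 3 is a primitive root.
The smallest primitive root modulo 43 is 3.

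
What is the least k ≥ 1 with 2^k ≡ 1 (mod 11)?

Since 2 ∈ (Z/11Z)^×, its order divides φ(11) = 11 − 1 = 10 = 2 · 5.
Divisors of 10: 1, 2, 5, 10.
Compute 2^d (mod 11) for the divisors d until we hit 1:
2^1 ≡ 2
2^2 ≡ 4
2^5 ≡ 10
2^10 ≡ 1
The smallest such exponent is 10, so the order of 2 is 10.

10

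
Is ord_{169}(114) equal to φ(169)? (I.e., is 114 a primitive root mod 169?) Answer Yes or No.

No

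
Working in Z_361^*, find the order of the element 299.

18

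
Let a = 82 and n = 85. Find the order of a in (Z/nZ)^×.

16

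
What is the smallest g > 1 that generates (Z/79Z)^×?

3

φ(79) = 79 − 1 = 78 = 2 · 3 · 13.
Test candidates g = 2, 3, … against the prime factors q ∈ {2, 3, 13} of φ(79): g is a generator iff g^(78/q) ≢ 1 for every such q.
g = 2: 2^39 ≡ 1 — hits 1, so not a primitive root.
g = 3: 3^39 ≡ 78; 3^26 ≡ 23; 3^6 ≡ 18 — none is 1, so 3 is a primitive root.
So 3 is the smallest generator of (Z/79Z)^×.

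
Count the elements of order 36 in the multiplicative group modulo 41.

φ(41) = 41 − 1 = 40 = 2^3 · 5.
(Z/41Z)^× is cyclic (|G| = 40); a cyclic group of order m has exactly φ(d) elements of each order d | m, and none otherwise.
Here 40 is not a multiple of 36, so there are no elements of order 36.

0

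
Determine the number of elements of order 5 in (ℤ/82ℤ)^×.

φ(82) = φ(2)·φ(41) = 1·40 = 40 = 2^3 · 5.
Since (Z/82Z)^× is cyclic of order 40, the number of elements of order d is φ(d) when d | 40 and 0 otherwise.
5 | 40, and φ(5) = 5 − 1 = 4.

4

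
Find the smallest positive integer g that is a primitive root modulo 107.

2

φ(107) = 107 − 1 = 106 = 2 · 53.
g is a primitive root iff g^(106/q) ≢ 1 (mod 107) for each prime q ∈ {2, 53}.
g = 2: 2^53 ≡ 106; 2^2 ≡ 4 — none is 1, so 2 is a primitive root.
The smallest primitive root modulo 107 is 2.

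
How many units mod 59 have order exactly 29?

φ(59) = 59 − 1 = 58 = 2 · 29.
In a cyclic group of order 58, there are φ(d) elements of order d for each divisor d of 58, and zero for non-divisors.
29 | 58, and φ(29) = 29 − 1 = 28.

28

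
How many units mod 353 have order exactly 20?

φ(353) = 353 − 1 = 352 = 2^5 · 11.
Since (Z/353Z)^× is cyclic of order 352, the number of elements of order d is φ(d) when d | 352 and 0 otherwise.
Here 352 is not a multiple of 20, so there are no elements of order 20.

0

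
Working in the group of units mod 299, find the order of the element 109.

44

By Lagrange's theorem, ord_299(109) divides φ(299) = φ(13·23) = (13−1)·(23−1) = 12·22 = 264 = 2^3 · 3 · 11.
Divisors of 264: 1, 2, 3, 4, 6, 8, 11, 12, 22, 24, 33, 44, 66, 88, 132, 264.
Evaluate successive powers at the divisors of 264:
109^1 ≡ 109
109^2 ≡ 220
109^3 ≡ 60
109^4 ≡ 261
109^6 ≡ 12
109^8 ≡ 248
109^11 ≡ 229
109^12 ≡ 144
109^22 ≡ 116
109^24 ≡ 105
109^33 ≡ 252
109^44 ≡ 1
So ord_299(109) = 44.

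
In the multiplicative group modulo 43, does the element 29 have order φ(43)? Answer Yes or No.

Yes

φ(43) = 43 − 1 = 42 = 2 · 3 · 7.
An element g generates (Z/43Z)^× iff g^(42/q) ≢ 1 (mod 43) for each prime q ∈ {2, 3, 7}.
29^21 ≡ 42 (mod 43)  [q = 2: ≢ 1 ✓]
29^14 ≡ 6 (mod 43)  [q = 3: ≢ 1 ✓]
29^6 ≡ 21 (mod 43)  [q = 7: ≢ 1 ✓]
All checks pass, so 29 has order 42 and is a primitive root modulo 43.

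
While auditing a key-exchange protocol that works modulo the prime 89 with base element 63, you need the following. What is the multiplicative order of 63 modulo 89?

88

Since 63 ∈ (Z/89Z)^×, its order divides φ(89) = 89 − 1 = 88 = 2^3 · 11.
Divisors of 88: 1, 2, 4, 8, 11, 22, 44, 88.
Test each divisor d:
63^1 ≡ 63 (mod 89)
63^2 ≡ 53 (mod 89)
63^4 ≡ 50 (mod 89)
63^8 ≡ 8 (mod 89)
63^11 ≡ 12 (mod 89)
63^22 ≡ 55 (mod 89)
63^44 ≡ 88 (mod 89)
63^88 ≡ 1 (mod 89) ✓
So ord_89(63) = 88.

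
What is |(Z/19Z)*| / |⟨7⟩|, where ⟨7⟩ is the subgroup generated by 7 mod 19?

ord(7) | φ(19) = 19 − 1 = 18 = 2 · 3^2.
Divisors of 18: 1, 2, 3, 6, 9, 18.
Test each divisor d:
7^1 ≡ 7
7^2 ≡ 11
7^3 ≡ 1
So ord_19(7) = 3, hence |⟨7⟩| = 3.
[(Z/19Z)^× : ⟨7⟩] = 18/3 = 6.

6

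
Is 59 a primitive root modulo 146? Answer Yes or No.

Yes

φ(146) = φ(2)·φ(73) = 1·72 = 72 = 2^3 · 3^2.
An element g generates (Z/146Z)^× iff g^(72/q) ≢ 1 (mod 146) for each prime q ∈ {2, 3}.
59^36 ≡ 145 (mod 146)  [q = 2: ≢ 1 ✓]
59^24 ≡ 137 (mod 146)  [q = 3: ≢ 1 ✓]
All checks pass, so 59 has order 72 and is a primitive root modulo 146.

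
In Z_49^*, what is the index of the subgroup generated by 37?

2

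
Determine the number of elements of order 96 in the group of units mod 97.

φ(97) = 97 − 1 = 96 = 2^5 · 3.
(Z/97Z)^× is cyclic (|G| = 96); a cyclic group of order m has exactly φ(d) elements of each order d | m, and none otherwise.
96 = 2^5 · 3 divides 96, and φ(96) = 32.

32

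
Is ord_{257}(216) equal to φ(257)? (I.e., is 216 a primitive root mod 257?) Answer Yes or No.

φ(257) = 257 − 1 = 256 = 2^8.
It suffices to check that the order of 216 is not a proper divisor of 256: compute 216^(256/q) for q ∈ {2}.
216^128 ≡ 256 (mod 257)  [q = 2: ≢ 1 ✓]
None equal 1, so ord_257(216) = 256: 216 is a primitive root.

Yes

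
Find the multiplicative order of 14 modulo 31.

15

The order of 14 must divide φ(31) = 31 − 1 = 30 = 2 · 3 · 5.
Divisors of 30: 1, 2, 3, 5, 6, 10, 15, 30.
Test each divisor d:
14^1 ≡ 14 (mod 31)
14^2 ≡ 10 (mod 31)
14^3 ≡ 16 (mod 31)
14^5 ≡ 5 (mod 31)
14^6 ≡ 8 (mod 31)
14^10 ≡ 25 (mod 31)
14^15 ≡ 1 (mod 31) ✓
The smallest such exponent is 15, so the order of 14 is 15.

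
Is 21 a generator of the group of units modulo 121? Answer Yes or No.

φ(121) = φ(11^2) = 11·(11−1) = 110 = 2 · 5 · 11.
An element g generates (Z/121Z)^× iff g^(110/q) ≢ 1 (mod 121) for each prime q ∈ {2, 5, 11}.
21^55 ≡ 120 (mod 121)  [q = 2: ≢ 1 ✓]
21^22 ≡ 1 (mod 121)  [q = 5: ≡ 1 ✗]
21^10 ≡ 23 (mod 121)  [q = 11: ≢ 1 ✓]
Since 21^22 ≡ 1, the order of 21 divides 22 < 110, so 21 is not a primitive root.

No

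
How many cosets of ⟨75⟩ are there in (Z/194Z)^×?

Since 75 ∈ (Z/194Z)^×, its order divides φ(194) = φ(2)·φ(97) = 1·96 = 96 = 2^5 · 3.
Divisors of 96: 1, 2, 3, 4, 6, 8, 12, 16, 24, 32, 48, 96.
Evaluate successive powers at the divisors of 96:
75^1 ≡ 75
75^2 ≡ 193
75^3 ≡ 119
75^4 ≡ 1
Thus |⟨75⟩| = ord(75) = 4.
[(Z/194Z)^× : ⟨75⟩] = 96/4 = 24.

24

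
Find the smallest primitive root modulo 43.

3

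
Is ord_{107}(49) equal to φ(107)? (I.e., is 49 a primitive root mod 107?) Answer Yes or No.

No

φ(107) = 107 − 1 = 106 = 2 · 53.
An element g generates (Z/107Z)^× iff g^(106/q) ≢ 1 (mod 107) for each prime q ∈ {2, 53}.
49^53 ≡ 1 (mod 107)  [q = 2: ≡ 1 ✗]
49^2 ≡ 47 (mod 107)  [q = 53: ≢ 1 ✓]
49^53 ≡ 1 shows ord(49) | 53, strictly less than φ(107); not a primitive root.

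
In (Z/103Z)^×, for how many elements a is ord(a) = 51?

φ(103) = 103 − 1 = 102 = 2 · 3 · 17.
Since (Z/103Z)^× is cyclic of order 102, the number of elements of order d is φ(d) when d | 102 and 0 otherwise.
51 = 3 · 17 divides 102, and φ(51) = 32.

32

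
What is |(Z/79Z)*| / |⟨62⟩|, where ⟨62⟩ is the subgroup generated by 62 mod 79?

ord(62) | φ(79) = 79 − 1 = 78 = 2 · 3 · 13.
Divisors of 78: 1, 2, 3, 6, 13, 26, 39, 78.
Test each divisor d:
62^1 ≡ 62
62^2 ≡ 52
62^3 ≡ 64
62^6 ≡ 67
62^13 ≡ 1
Thus |⟨62⟩| = ord(62) = 13.
The index is φ(79) / ord(62) = 78 / 13 = 6.

6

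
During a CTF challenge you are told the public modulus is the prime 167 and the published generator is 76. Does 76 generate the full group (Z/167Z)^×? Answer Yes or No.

No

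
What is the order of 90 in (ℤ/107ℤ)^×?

53

ord(90) | φ(107) = 107 − 1 = 106 = 2 · 53.
Divisors of 106: 1, 2, 53, 106.
Check 90^d mod 107 for each divisor in increasing order:
90^1 ≡ 90 (mod 107)
90^2 ≡ 75 (mod 107)
90^53 ≡ 1 (mod 107) ✓
Hence ord(90) = 53.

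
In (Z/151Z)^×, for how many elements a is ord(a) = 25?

φ(151) = 151 − 1 = 150 = 2 · 3 · 5^2.
In a cyclic group of order 150, there are φ(d) elements of order d for each divisor d of 150, and zero for non-divisors.
25 = 5^2 divides 150, and φ(25) = 20.

20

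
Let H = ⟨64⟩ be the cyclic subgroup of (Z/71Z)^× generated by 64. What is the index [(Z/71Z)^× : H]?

2

The order of 64 must divide φ(71) = 71 − 1 = 70 = 2 · 5 · 7.
Divisors of 70: 1, 2, 5, 7, 10, 14, 35, 70.
Check 64^d mod 71 for each divisor in increasing order:
64^1 ≡ 64
64^2 ≡ 49
64^5 ≡ 20
64^7 ≡ 57
64^10 ≡ 45
64^14 ≡ 54
64^35 ≡ 1
Thus |⟨64⟩| = ord(64) = 35.
The index is φ(71) / ord(64) = 70 / 35 = 2.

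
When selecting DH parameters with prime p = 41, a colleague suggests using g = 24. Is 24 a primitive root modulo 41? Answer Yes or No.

Yes

φ(41) = 41 − 1 = 40 = 2^3 · 5.
It suffices to check that the order of 24 is not a proper divisor of 40: compute 24^(40/q) for q ∈ {2, 5}.
24^20 ≡ 40 (mod 41)  [q = 2: ≢ 1 ✓]
24^8 ≡ 16 (mod 41)  [q = 5: ≢ 1 ✓]
None equal 1, so ord_41(24) = 40: 24 is a primitive root.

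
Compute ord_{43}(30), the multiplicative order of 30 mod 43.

By Lagrange's theorem, ord_43(30) divides φ(43) = 43 − 1 = 42 = 2 · 3 · 7.
Divisors of 42: 1, 2, 3, 6, 7, 14, 21, 42.
Compute 30^d (mod 43) for the divisors d until we hit 1:
30^1 ≡ 30 (mod 43)
30^2 ≡ 40 (mod 43)
30^3 ≡ 39 (mod 43)
30^6 ≡ 16 (mod 43)
30^7 ≡ 7 (mod 43)
30^14 ≡ 6 (mod 43)
30^21 ≡ 42 (mod 43)
30^42 ≡ 1 (mod 43) ✓
The smallest such exponent is 42, so the order of 30 is 42.

42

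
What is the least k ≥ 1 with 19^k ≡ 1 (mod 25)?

10

Since 19 ∈ (Z/25Z)^×, its order divides φ(25) = φ(5^2) = 5·(5−1) = 20 = 2^2 · 5.
Divisors of 20: 1, 2, 4, 5, 10, 20.
Test each divisor d:
19^1 ≡ 19 (mod 25)
19^2 ≡ 11 (mod 25)
19^4 ≡ 21 (mod 25)
19^5 ≡ 24 (mod 25)
19^10 ≡ 1 (mod 25) ✓
The smallest such exponent is 10, so the order of 19 is 10.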